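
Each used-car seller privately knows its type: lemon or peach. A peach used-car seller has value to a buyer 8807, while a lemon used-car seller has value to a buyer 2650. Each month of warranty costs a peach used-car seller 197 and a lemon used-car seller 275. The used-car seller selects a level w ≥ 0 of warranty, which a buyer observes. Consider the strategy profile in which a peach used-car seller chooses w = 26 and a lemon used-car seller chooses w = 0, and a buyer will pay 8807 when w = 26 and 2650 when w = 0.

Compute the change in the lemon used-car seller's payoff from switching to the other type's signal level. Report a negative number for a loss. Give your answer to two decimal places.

Playing w = 0 the lemon used-car seller receives 2650.
Deviating to w = 26 brings payment 8807 at cost 275 × 26 = 7150, netting 1657.
Gain from deviating: 1657 − 2650 = -993.00.
The gain is negative, so the lemon type's incentive-compatibility constraint is satisfied.

-993.00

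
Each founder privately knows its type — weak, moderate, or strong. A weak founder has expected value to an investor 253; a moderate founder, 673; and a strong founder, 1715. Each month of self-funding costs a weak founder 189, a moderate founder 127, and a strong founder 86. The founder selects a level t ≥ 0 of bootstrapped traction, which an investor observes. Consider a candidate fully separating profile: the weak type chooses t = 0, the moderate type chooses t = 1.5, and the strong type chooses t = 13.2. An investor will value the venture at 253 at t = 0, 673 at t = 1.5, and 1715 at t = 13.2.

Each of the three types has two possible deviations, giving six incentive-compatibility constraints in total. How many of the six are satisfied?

5

Strong (own payoff 1715 − 86×13.2 = 579.8): to t=0 gives 253 → no gain ✓; to t=1.5 gives 673 − 86×1.5 = 544 → no gain ✓.
Weak (own payoff 253): to t=1.5 gives 673 − 189×1.5 = 389.5 → profitable ✗; to t=13.2 gives 1715 − 189×13.2 = -779.8 → no gain ✓.
Moderate (own payoff 673 − 127×1.5 = 482.5): to t=0 gives 253 → no gain ✓; to t=13.2 gives 1715 − 127×13.2 = 38.6 → no gain ✓.
5 of the 6 constraints hold; not an equilibrium.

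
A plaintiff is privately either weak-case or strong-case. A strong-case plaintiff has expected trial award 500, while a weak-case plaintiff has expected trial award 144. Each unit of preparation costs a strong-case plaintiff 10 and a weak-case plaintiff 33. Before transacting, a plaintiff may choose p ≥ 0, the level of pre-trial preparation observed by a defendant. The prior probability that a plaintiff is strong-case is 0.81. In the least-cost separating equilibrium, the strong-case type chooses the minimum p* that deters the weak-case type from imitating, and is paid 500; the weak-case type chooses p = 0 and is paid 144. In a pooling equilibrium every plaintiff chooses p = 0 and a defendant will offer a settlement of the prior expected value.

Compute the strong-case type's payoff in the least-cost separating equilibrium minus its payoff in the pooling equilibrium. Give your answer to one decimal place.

-40.2

Least-cost separating signal: p* solves 144 = 500 − 33·p*, so p* = (500 − 144)/33 ≈ 10.7879.
Strong-case type's separating payoff: 500 − 10 × p* = 500 − 10 × (500 − 144)/33 = 500 − 3560/33 ≈ 392.121.
Pooling payoff: 0.81 × 500 + 0.19 × 144 = 432.36.
Difference: 392.121 − 432.36 = -40.239, i.e. -40.2 to one decimal place.
The strong-case type would prefer the pooling outcome.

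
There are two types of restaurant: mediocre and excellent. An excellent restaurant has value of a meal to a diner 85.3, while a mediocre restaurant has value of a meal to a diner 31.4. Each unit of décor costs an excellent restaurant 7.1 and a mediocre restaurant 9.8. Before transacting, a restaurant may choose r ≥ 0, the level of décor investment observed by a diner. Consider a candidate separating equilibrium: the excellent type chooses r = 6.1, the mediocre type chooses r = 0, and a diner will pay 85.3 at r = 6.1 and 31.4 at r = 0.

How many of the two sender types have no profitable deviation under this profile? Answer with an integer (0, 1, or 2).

Mediocre type: stay at 0 → 31.4; mimic → 85.3 − 9.8 × 6.1 = 25.52. IC holds (31.4 ≥ 25.52).
Excellent type: signal → 85.3 − 7.1 × 6.1 = 41.99; deviate to 0 → 31.4. IC holds (41.99 ≥ 31.4).
2 of 2 constraints hold, so this is a separating equilibrium.

2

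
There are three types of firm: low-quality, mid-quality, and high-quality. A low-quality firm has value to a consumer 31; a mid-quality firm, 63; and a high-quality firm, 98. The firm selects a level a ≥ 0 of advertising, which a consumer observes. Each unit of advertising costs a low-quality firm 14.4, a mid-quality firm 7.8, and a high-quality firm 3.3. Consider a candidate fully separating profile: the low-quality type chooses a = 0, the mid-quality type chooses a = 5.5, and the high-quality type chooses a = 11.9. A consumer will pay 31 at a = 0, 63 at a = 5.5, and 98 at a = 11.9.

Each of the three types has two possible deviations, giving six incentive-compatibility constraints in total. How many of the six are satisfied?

Low-quality (own payoff 31): to a=5.5 gives 63 − 14.4×5.5 = -16.2 → no gain ✓; to a=11.9 gives 98 − 14.4×11.9 = -73.36 → no gain ✓.
High-quality (own payoff 98 − 3.3×11.9 = 58.73): to a=0 gives 31 → no gain ✓; to a=5.5 gives 63 − 3.3×5.5 = 44.85 → no gain ✓.
Mid-quality (own payoff 63 − 7.8×5.5 = 20.1): to a=0 gives 31 → profitable ✗; to a=11.9 gives 98 − 7.8×11.9 = 5.18 → no gain ✓.
5 of the 6 constraints hold; not an equilibrium.

5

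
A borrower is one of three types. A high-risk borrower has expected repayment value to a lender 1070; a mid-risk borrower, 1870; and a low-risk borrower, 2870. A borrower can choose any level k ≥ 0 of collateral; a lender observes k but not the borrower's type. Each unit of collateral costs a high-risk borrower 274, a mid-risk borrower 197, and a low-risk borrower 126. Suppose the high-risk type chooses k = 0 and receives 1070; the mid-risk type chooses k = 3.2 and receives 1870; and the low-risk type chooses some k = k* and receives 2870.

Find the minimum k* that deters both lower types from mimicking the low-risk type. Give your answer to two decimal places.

8.28

High-risk type (on-path payoff 1070) won't mimic when 1070 ≥ 2870 − 274·k*, i.e. k* ≥ 6.57.
Mid-risk type (on-path payoff 1870 − 197×3.2 = 1239.6) won't mimic when 1239.6 ≥ 2870 − 197·k*, i.e. k* ≥ 8.28.
Both must hold, so k* = max(6.57, 8.28) = 8.28. The mid-risk type's constraint binds.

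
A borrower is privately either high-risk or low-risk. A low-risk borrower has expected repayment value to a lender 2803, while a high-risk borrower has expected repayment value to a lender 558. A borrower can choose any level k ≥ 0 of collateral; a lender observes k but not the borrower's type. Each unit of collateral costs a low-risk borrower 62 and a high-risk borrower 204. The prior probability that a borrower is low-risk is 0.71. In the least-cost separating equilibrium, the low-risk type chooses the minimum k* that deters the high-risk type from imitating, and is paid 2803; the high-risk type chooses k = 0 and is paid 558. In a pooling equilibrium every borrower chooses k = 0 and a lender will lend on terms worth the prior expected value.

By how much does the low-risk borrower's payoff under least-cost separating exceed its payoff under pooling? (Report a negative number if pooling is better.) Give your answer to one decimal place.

Least-cost separating signal: k* solves 558 = 2803 − 204·k*, so k* = (2803 − 558)/204 ≈ 11.0049.
Low-risk type's separating payoff: 2803 − 62 × k* = 2803 − 62 × (2803 − 558)/204 = 2803 − 139190/204 ≈ 2120.696.
Pooling payoff: 0.71 × 2803 + 0.29 × 558 = 2151.95.
Difference: 2120.696 − 2151.95 = -31.254, i.e. -31.3 to one decimal place.
The low-risk type would prefer the pooling outcome.

-31.3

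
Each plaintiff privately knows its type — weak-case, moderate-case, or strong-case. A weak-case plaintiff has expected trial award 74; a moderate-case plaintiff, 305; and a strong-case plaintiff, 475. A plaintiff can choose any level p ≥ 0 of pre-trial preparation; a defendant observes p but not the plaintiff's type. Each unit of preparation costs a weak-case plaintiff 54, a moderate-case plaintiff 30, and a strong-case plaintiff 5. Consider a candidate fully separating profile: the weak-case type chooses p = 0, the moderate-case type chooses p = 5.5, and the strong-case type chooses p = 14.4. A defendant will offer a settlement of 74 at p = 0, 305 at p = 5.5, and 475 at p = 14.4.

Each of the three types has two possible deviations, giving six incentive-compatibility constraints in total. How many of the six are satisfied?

Moderate-case (own payoff 305 − 30×5.5 = 140): to p=0 gives 74 → no gain ✓; to p=14.4 gives 475 − 30×14.4 = 43 → no gain ✓.
Weak-case (own payoff 74): to p=5.5 gives 305 − 54×5.5 = 8 → no gain ✓; to p=14.4 gives 475 − 54×14.4 = -302.6 → no gain ✓.
Strong-case (own payoff 475 − 5×14.4 = 403): to p=0 gives 74 → no gain ✓; to p=5.5 gives 305 − 5×5.5 = 277.5 → no gain ✓.
6 of the 6 constraints hold; this profile is a separating equilibrium.

6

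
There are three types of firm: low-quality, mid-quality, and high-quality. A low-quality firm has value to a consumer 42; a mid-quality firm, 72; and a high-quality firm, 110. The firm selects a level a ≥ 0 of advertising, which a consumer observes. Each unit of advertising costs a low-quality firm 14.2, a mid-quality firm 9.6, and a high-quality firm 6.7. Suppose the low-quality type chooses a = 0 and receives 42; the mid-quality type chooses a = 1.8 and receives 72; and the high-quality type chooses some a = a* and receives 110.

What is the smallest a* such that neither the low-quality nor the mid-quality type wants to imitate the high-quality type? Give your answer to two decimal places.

5.76

Mid-quality type (on-path payoff 72 − 9.6×1.8 = 54.72) won't mimic when 54.72 ≥ 110 − 9.6·a*, i.e. a* ≥ 5.76.
Low-quality type (on-path payoff 42) won't mimic when 42 ≥ 110 − 14.2·a*, i.e. a* ≥ 4.79.
Both must hold, so a* = max(4.79, 5.76) = 5.76. The mid-quality type's constraint binds.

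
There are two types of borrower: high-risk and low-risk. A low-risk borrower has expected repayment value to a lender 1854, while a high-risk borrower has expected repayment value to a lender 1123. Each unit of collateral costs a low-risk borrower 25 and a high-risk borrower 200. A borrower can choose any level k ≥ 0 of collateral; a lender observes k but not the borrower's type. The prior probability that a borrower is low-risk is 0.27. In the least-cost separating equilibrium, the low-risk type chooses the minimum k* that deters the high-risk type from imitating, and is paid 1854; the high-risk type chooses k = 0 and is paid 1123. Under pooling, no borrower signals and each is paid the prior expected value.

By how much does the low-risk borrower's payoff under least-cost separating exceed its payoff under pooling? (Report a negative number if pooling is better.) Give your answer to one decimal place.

Least-cost separating signal: k* solves 1123 = 1854 − 200·k*, so k* = (1854 − 1123)/200 = 3.655.
Low-risk type's separating payoff: 1854 − 25 × k* = 1854 − 25 × (1854 − 1123)/200 = 1854 − 18275/200 = 1762.625.
Pooling payoff: 0.27 × 1854 + 0.73 × 1123 = 1320.37.
Difference: 1762.625 − 1320.37 = 442.255, i.e. 442.3 to one decimal place.
The low-risk type prefers to separate.

442.3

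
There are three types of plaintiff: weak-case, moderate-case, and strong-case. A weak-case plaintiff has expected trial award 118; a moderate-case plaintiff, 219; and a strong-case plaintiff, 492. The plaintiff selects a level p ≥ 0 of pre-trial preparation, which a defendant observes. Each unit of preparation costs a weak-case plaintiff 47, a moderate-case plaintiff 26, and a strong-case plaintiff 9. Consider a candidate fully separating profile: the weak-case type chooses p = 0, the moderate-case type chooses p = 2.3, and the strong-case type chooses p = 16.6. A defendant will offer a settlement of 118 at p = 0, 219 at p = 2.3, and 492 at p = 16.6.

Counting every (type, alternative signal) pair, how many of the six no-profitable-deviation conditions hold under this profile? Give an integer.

6

Strong-case (own payoff 492 − 9×16.6 = 342.6): to p=0 gives 118 → no gain ✓; to p=2.3 gives 219 − 9×2.3 = 198.3 → no gain ✓.
Weak-case (own payoff 118): to p=2.3 gives 219 − 47×2.3 = 110.9 → no gain ✓; to p=16.6 gives 492 − 47×16.6 = -288.2 → no gain ✓.
Moderate-case (own payoff 219 − 26×2.3 = 159.2): to p=0 gives 118 → no gain ✓; to p=16.6 gives 492 − 26×16.6 = 60.4 → no gain ✓.
6 of the 6 constraints hold; this profile is a separating equilibrium.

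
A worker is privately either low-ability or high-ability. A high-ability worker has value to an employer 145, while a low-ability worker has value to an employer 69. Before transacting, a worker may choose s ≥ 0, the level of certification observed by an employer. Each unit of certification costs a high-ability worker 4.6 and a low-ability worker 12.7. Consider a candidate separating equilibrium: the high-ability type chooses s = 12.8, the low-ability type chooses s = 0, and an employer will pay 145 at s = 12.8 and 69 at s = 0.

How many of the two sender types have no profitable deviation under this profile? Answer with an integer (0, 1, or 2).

High-ability type: signal → 145 − 4.6 × 12.8 = 86.12; deviate to 0 → 69. IC holds (86.12 ≥ 69).
Low-ability type: stay at 0 → 69; mimic → 145 − 12.7 × 12.8 = -17.56. IC holds (69 ≥ -17.56).
2 of 2 constraints hold, so this is a separating equilibrium.

2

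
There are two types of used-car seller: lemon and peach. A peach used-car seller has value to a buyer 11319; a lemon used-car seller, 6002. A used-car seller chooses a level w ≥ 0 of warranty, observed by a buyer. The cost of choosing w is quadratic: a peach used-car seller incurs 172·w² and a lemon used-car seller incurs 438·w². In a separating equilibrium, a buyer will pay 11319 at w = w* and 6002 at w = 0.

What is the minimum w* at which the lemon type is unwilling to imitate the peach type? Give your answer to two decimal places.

The lemon type at w = 0 receives 6002; imitating at w* yields 11319 − 438·w*².
Indifference: 6002 = 11319 − 438·w*², so w*² = (11319 − 6002) / 438 ≈ 12.1393.
w* = √12.1393 ≈ 3.48.

3.48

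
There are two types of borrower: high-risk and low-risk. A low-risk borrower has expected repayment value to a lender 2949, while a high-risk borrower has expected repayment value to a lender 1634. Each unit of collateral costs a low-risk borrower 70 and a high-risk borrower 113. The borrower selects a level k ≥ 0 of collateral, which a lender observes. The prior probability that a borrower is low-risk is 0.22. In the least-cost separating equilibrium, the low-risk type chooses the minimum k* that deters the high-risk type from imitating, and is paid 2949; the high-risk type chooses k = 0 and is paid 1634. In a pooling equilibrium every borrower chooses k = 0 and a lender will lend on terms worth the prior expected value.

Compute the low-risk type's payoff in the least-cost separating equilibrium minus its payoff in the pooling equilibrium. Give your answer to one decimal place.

211.1

Least-cost separating signal: k* solves 1634 = 2949 − 113·k*, so k* = (2949 − 1634)/113 ≈ 11.6372.
Low-risk type's separating payoff: 2949 − 70 × k* = 2949 − 70 × (2949 − 1634)/113 = 2949 − 92050/113 ≈ 2134.398.
Pooling payoff: 0.22 × 2949 + 0.78 × 1634 = 1923.3.
Difference: 2134.398 − 1923.3 = 211.098, i.e. 211.1 to one decimal place.
The low-risk type prefers to separate.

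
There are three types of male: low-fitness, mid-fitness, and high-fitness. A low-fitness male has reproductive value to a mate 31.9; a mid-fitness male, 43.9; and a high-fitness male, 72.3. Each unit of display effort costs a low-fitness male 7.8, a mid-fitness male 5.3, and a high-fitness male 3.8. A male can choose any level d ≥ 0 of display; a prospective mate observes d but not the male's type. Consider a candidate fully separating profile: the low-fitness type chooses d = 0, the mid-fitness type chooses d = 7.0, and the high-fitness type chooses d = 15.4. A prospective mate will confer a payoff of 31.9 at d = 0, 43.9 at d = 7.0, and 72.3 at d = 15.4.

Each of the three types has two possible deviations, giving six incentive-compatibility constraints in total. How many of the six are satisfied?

High-fitness (own payoff 72.3 − 3.8×15.4 = 13.78): to d=0 gives 31.9 → profitable ✗; to d=7.0 gives 43.9 − 3.8×7.0 = 17.3 → profitable ✗.
Low-fitness (own payoff 31.9): to d=7.0 gives 43.9 − 7.8×7.0 = -10.7 → no gain ✓; to d=15.4 gives 72.3 − 7.8×15.4 = -47.82 → no gain ✓.
Mid-fitness (own payoff 43.9 − 5.3×7.0 = 6.8): to d=0 gives 31.9 → profitable ✗; to d=15.4 gives 72.3 − 5.3×15.4 = -9.32 → no gain ✓.
3 of the 6 constraints hold; not an equilibrium.

3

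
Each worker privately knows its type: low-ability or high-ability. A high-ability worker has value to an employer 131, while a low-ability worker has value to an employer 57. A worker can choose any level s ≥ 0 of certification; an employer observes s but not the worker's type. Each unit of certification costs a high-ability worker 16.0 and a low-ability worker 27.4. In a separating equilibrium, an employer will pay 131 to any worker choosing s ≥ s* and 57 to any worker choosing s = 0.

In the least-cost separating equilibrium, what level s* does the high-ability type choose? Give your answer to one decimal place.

A low-ability worker choosing s = 0 receives 57.
Imitating at s* instead would pay 131 at cost 27.4·s*, netting 131 − 27.4·s*.
Indifference: 57 = 131 − 27.4·s*, so s* = (131 − 57) / 27.4 ≈ 2.7.
At s* the low-ability type's incentive constraint just binds; the high-ability type strictly prefers s* since its per-unit cost is lower.

2.7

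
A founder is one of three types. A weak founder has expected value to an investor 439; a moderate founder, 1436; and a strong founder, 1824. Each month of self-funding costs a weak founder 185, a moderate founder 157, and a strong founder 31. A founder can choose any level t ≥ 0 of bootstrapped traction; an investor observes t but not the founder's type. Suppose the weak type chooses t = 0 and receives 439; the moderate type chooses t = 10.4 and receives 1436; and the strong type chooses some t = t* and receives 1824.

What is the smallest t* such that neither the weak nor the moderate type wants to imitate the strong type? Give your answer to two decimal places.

Moderate type (on-path payoff 1436 − 157×10.4 = -196.8) won't mimic when -196.8 ≥ 1824 − 157·t*, i.e. t* ≥ 12.87.
Weak type (on-path payoff 439) won't mimic when 439 ≥ 1824 − 185·t*, i.e. t* ≥ 7.49.
Both must hold, so t* = max(7.49, 12.87) = 12.87. The moderate type's constraint binds.

12.87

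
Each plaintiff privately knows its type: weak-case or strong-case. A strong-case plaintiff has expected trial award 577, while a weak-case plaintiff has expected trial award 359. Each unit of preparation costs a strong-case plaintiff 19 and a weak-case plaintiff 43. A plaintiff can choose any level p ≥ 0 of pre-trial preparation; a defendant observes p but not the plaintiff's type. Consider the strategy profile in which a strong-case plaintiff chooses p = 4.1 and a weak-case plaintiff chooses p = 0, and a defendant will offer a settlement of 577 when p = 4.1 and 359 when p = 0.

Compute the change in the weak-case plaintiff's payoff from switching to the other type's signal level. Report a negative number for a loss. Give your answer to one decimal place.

41.7

Playing p = 0 the weak-case plaintiff receives 359.
Deviating to p = 4.1 brings payment 577 at cost 43 × 4.1 = 176.3, netting 400.7.
Gain from deviating: 400.7 − 359 = 41.7.
The gain is positive, so the weak-case type's incentive-compatibility constraint is violated — this profile is not a separating equilibrium.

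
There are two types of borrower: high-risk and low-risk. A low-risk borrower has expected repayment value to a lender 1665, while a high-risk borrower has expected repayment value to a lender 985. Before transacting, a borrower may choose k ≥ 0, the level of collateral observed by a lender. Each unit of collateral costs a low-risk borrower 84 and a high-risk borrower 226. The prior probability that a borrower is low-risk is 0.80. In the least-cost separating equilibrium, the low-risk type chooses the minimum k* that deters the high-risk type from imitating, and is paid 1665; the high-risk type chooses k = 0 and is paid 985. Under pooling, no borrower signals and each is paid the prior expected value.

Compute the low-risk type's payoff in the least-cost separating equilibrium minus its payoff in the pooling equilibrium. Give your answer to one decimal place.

Least-cost separating signal: k* solves 985 = 1665 − 226·k*, so k* = (1665 − 985)/226 ≈ 3.0088.
Low-risk type's separating payoff: 1665 − 84 × k* = 1665 − 84 × (1665 − 985)/226 = 1665 − 57120/226 ≈ 1412.257.
Pooling payoff: 0.80 × 1665 + 0.20 × 985 = 1529.
Difference: 1412.257 − 1529 = -116.743, i.e. -116.7 to one decimal place.
The low-risk type would prefer the pooling outcome.

-116.7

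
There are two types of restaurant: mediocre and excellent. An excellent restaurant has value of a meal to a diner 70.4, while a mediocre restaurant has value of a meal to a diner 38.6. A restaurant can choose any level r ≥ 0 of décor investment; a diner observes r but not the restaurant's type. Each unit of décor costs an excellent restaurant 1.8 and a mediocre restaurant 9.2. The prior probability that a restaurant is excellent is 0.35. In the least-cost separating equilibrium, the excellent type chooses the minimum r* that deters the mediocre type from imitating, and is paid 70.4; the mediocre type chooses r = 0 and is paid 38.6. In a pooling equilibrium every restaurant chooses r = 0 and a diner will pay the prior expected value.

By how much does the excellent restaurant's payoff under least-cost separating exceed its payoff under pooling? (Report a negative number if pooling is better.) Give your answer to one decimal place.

Least-cost separating signal: r* solves 38.6 = 70.4 − 9.2·r*, so r* = (70.4 − 38.6)/9.2 ≈ 3.4565.
Excellent type's separating payoff: 70.4 − 1.8 × r* = 70.4 − 1.8 × (70.4 − 38.6)/9.2 = 70.4 − 57.24/9.2 ≈ 64.178.
Pooling payoff: 0.35 × 70.4 + 0.65 × 38.6 = 49.73.
Difference: 64.178 − 49.73 = 14.448, i.e. 14.4 to one decimal place.
The excellent type prefers to separate.

14.4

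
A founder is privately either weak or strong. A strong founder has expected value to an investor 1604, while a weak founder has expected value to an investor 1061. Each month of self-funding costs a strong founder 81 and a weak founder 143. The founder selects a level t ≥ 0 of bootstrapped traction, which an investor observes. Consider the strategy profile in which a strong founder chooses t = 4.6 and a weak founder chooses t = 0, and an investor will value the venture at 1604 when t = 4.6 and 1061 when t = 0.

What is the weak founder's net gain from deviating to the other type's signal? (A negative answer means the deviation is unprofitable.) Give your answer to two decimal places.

-114.80

Playing t = 0 the weak founder receives 1061.
Deviating to t = 4.6 brings payment 1604 at cost 143 × 4.6 = 657.8, netting 946.2.
Gain from deviating: 946.2 − 1061 = -114.80.
The gain is negative, so the weak type's incentive-compatibility constraint is satisfied.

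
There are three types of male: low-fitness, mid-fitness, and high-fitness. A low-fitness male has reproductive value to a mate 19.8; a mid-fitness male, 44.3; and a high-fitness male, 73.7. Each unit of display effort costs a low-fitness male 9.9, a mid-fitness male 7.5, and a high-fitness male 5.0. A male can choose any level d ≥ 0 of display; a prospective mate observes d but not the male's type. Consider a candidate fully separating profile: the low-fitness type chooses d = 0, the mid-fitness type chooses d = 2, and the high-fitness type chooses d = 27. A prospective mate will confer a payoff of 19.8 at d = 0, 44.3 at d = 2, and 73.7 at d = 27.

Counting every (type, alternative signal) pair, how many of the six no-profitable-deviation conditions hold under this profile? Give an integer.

Low-fitness (own payoff 19.8): to d=2 gives 44.3 − 9.9×2 = 24.5 → profitable ✗; to d=27 gives 73.7 − 9.9×27 = -193.6 → no gain ✓.
High-fitness (own payoff 73.7 − 5.0×27 = -61.3): to d=0 gives 19.8 → profitable ✗; to d=2 gives 44.3 − 5.0×2 = 34.3 → profitable ✗.
Mid-fitness (own payoff 44.3 − 7.5×2 = 29.3): to d=0 gives 19.8 → no gain ✓; to d=27 gives 73.7 − 7.5×27 = -128.8 → no gain ✓.
3 of the 6 constraints hold; not an equilibrium.

3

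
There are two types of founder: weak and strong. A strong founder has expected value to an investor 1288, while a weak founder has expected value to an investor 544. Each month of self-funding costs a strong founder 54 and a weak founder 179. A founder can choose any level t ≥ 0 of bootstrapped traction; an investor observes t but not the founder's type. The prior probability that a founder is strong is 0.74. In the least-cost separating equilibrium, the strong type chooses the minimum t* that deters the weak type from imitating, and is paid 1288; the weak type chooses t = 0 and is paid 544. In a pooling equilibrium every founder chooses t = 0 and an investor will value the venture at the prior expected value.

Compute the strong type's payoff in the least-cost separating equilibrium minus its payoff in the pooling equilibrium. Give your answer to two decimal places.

-31.01

Least-cost separating signal: t* solves 544 = 1288 − 179·t*, so t* = (1288 − 544)/179 ≈ 4.1564.
Strong type's separating payoff: 1288 − 54 × t* = 1288 − 54 × (1288 − 544)/179 = 1288 − 40176/179 ≈ 1063.5531.
Pooling payoff: 0.74 × 1288 + 0.26 × 544 = 1094.56.
Difference: 1063.5531 − 1094.56 = -31.0069, i.e. -31.01 to two decimal places.
The strong type would prefer the pooling outcome.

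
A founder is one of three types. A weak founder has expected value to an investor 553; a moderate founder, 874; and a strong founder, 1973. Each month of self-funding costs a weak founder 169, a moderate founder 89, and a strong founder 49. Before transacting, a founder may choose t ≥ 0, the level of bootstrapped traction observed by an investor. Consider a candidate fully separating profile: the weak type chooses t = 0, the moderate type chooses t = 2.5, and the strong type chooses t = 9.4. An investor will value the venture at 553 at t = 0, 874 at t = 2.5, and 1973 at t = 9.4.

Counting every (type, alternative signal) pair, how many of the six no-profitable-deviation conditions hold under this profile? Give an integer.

Strong (own payoff 1973 − 49×9.4 = 1512.4): to t=0 gives 553 → no gain ✓; to t=2.5 gives 874 − 49×2.5 = 751.5 → no gain ✓.
Weak (own payoff 553): to t=2.5 gives 874 − 169×2.5 = 451.5 → no gain ✓; to t=9.4 gives 1973 − 169×9.4 = 384.4 → no gain ✓.
Moderate (own payoff 874 − 89×2.5 = 651.5): to t=0 gives 553 → no gain ✓; to t=9.4 gives 1973 − 89×9.4 = 1136.4 → profitable ✗.
5 of the 6 constraints hold; not an equilibrium.

5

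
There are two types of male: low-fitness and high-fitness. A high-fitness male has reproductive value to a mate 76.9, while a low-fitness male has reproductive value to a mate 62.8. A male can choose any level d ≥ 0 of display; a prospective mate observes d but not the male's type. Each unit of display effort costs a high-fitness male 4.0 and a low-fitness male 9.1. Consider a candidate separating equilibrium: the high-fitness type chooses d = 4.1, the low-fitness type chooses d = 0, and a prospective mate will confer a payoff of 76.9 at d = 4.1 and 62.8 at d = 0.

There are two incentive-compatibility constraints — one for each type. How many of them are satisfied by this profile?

1

High-fitness type: signal → 76.9 − 4.0 × 4.1 = 60.5; deviate to 0 → 62.8. IC fails (60.5 < 62.8).
Low-fitness type: stay at 0 → 62.8; mimic → 76.9 − 9.1 × 4.1 = 39.59. IC holds (62.8 ≥ 39.59).
1 of 2 constraints hold, so this profile is not an equilibrium.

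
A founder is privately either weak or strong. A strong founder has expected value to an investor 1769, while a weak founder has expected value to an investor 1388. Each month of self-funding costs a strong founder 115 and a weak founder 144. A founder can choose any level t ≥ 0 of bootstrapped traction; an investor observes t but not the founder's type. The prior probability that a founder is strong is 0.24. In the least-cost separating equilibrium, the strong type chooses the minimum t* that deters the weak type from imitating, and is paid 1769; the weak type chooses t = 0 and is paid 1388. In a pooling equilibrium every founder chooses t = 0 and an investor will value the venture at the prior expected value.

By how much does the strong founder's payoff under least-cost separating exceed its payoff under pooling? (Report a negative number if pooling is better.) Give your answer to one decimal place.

-14.7

Least-cost separating signal: t* solves 1388 = 1769 − 144·t*, so t* = (1769 − 1388)/144 ≈ 2.6458.
Strong type's separating payoff: 1769 − 115 × t* = 1769 − 115 × (1769 − 1388)/144 = 1769 − 43815/144 ≈ 1464.729.
Pooling payoff: 0.24 × 1769 + 0.76 × 1388 = 1479.44.
Difference: 1464.729 − 1479.44 = -14.711, i.e. -14.7 to one decimal place.
The strong type would prefer the pooling outcome.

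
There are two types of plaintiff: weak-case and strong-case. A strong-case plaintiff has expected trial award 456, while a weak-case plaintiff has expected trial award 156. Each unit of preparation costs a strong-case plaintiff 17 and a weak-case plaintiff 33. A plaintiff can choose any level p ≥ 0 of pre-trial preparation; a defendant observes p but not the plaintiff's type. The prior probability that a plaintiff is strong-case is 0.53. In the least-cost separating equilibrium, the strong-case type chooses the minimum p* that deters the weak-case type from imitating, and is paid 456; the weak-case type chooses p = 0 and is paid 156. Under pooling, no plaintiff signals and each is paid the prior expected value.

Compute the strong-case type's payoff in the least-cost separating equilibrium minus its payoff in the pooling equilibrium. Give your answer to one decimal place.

Least-cost separating signal: p* solves 156 = 456 − 33·p*, so p* = (456 − 156)/33 ≈ 9.0909.
Strong-case type's separating payoff: 456 − 17 × p* = 456 − 17 × (456 − 156)/33 = 456 − 5100/33 ≈ 301.455.
Pooling payoff: 0.53 × 456 + 0.47 × 156 = 315.
Difference: 301.455 − 315 = -13.545, i.e. -13.5 to one decimal place.
The strong-case type would prefer the pooling outcome.

-13.5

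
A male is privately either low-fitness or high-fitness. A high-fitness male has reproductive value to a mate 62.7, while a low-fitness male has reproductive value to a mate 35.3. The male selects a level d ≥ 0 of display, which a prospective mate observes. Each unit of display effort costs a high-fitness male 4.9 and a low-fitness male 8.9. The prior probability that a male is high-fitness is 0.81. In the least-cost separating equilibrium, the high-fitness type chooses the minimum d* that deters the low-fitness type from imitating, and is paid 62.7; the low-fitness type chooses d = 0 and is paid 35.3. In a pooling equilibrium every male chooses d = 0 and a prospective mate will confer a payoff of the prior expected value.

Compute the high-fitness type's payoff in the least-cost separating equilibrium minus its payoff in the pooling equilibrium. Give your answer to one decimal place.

-9.9

Least-cost separating signal: d* solves 35.3 = 62.7 − 8.9·d*, so d* = (62.7 − 35.3)/8.9 ≈ 3.0787.
High-fitness type's separating payoff: 62.7 − 4.9 × d* = 62.7 − 4.9 × (62.7 − 35.3)/8.9 = 62.7 − 134.26/8.9 ≈ 47.615.
Pooling payoff: 0.81 × 62.7 + 0.19 × 35.3 = 57.494.
Difference: 47.615 − 57.494 = -9.879, i.e. -9.9 to one decimal place.
The high-fitness type would prefer the pooling outcome.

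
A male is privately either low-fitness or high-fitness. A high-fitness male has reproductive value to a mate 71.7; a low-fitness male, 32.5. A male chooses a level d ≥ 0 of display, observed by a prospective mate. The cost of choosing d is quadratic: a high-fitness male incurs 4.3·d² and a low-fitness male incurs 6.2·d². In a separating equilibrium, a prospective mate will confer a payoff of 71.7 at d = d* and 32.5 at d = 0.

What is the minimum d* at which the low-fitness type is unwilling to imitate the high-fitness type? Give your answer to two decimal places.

The low-fitness type at d = 0 receives 32.5; imitating at d* yields 71.7 − 6.2·d*².
Indifference: 32.5 = 71.7 − 6.2·d*², so d*² = (71.7 − 32.5) / 6.2 ≈ 6.3226.
d* = √6.3226 ≈ 2.51.

2.51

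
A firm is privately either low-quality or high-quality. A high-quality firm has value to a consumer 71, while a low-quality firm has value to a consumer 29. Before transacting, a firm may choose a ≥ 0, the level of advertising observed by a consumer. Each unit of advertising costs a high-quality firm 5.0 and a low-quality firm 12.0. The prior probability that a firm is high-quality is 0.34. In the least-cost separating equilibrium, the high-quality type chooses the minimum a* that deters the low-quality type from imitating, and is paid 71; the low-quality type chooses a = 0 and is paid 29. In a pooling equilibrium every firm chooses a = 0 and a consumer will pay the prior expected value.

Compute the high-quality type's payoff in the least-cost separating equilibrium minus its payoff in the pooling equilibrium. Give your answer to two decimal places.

10.22

Least-cost separating signal: a* solves 29 = 71 − 12.0·a*, so a* = (71 − 29)/12.0 = 3.5.
High-quality type's separating payoff: 71 − 5.0 × a* = 71 − 5.0 × (71 − 29)/12.0 = 71 − 210/12.0 = 53.5.
Pooling payoff: 0.34 × 71 + 0.66 × 29 = 43.28.
Difference: 53.5 − 43.28 = 10.22.
The high-quality type prefers to separate.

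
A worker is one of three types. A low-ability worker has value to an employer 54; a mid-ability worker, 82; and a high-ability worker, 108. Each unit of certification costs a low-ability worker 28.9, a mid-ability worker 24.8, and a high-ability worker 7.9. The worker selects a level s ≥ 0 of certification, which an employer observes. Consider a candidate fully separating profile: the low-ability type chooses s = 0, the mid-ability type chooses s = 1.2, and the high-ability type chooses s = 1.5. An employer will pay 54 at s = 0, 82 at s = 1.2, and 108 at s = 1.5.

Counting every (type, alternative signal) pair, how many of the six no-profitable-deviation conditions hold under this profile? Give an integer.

3

High-ability (own payoff 108 − 7.9×1.5 = 96.15): to s=0 gives 54 → no gain ✓; to s=1.2 gives 82 − 7.9×1.2 = 72.52 → no gain ✓.
Low-ability (own payoff 54): to s=1.2 gives 82 − 28.9×1.2 = 47.32 → no gain ✓; to s=1.5 gives 108 − 28.9×1.5 = 64.65 → profitable ✗.
Mid-ability (own payoff 82 − 24.8×1.2 = 52.24): to s=0 gives 54 → profitable ✗; to s=1.5 gives 108 − 24.8×1.5 = 70.8 → profitable ✗.
3 of the 6 constraints hold; not an equilibrium.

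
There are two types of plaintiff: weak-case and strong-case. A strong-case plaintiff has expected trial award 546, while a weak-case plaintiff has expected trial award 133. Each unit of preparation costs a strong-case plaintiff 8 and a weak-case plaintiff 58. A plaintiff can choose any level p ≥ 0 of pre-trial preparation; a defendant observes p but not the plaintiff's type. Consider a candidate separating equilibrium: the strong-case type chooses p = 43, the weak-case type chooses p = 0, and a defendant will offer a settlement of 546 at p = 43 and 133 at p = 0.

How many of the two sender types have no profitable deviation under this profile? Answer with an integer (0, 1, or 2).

2

Strong-case type: signal → 546 − 8 × 43 = 202; deviate to 0 → 133. IC holds (202 ≥ 133).
Weak-case type: stay at 0 → 133; mimic → 546 − 58 × 43 = -1948. IC holds (133 ≥ -1948).
2 of 2 constraints hold, so this is a separating equilibrium.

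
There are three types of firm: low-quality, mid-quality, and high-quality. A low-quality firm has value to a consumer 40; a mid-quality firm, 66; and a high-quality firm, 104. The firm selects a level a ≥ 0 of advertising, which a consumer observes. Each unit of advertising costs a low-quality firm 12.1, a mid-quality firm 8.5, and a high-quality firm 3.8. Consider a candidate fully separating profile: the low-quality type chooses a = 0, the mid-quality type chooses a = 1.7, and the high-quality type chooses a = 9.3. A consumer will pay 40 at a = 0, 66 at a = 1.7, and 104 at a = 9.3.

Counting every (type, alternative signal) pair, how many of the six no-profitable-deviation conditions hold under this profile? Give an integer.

5

High-quality (own payoff 104 − 3.8×9.3 = 68.66): to a=0 gives 40 → no gain ✓; to a=1.7 gives 66 − 3.8×1.7 = 59.54 → no gain ✓.
Mid-quality (own payoff 66 − 8.5×1.7 = 51.55): to a=0 gives 40 → no gain ✓; to a=9.3 gives 104 − 8.5×9.3 = 24.95 → no gain ✓.
Low-quality (own payoff 40): to a=1.7 gives 66 − 12.1×1.7 = 45.43 → profitable ✗; to a=9.3 gives 104 − 12.1×9.3 = -8.53 → no gain ✓.
5 of the 6 constraints hold; not an equilibrium.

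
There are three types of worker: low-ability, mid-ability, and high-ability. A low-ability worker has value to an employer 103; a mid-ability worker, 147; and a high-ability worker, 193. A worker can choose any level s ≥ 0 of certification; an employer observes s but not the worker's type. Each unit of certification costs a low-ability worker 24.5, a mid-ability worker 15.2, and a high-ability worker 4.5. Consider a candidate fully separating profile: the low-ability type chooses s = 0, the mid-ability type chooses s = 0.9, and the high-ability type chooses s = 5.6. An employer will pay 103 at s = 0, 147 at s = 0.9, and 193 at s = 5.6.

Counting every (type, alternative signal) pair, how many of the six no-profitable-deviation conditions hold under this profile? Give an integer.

5

Low-ability (own payoff 103): to s=0.9 gives 147 − 24.5×0.9 = 124.95 → profitable ✗; to s=5.6 gives 193 − 24.5×5.6 = 55.8 → no gain ✓.
Mid-ability (own payoff 147 − 15.2×0.9 = 133.32): to s=0 gives 103 → no gain ✓; to s=5.6 gives 193 − 15.2×5.6 = 107.88 → no gain ✓.
High-ability (own payoff 193 − 4.5×5.6 = 167.8): to s=0 gives 103 → no gain ✓; to s=0.9 gives 147 − 4.5×0.9 = 142.95 → no gain ✓.
5 of the 6 constraints hold; not an equilibrium.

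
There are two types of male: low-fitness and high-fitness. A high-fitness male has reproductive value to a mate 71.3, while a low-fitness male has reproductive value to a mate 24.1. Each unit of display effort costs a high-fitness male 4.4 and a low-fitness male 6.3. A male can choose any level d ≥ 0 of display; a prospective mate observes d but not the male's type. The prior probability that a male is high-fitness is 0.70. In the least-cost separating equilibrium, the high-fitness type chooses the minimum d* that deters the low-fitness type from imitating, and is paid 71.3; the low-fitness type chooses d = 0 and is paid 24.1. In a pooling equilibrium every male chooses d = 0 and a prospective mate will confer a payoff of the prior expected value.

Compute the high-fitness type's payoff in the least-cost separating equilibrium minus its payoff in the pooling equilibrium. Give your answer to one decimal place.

-18.8

Least-cost separating signal: d* solves 24.1 = 71.3 − 6.3·d*, so d* = (71.3 − 24.1)/6.3 ≈ 7.4921.
High-fitness type's separating payoff: 71.3 − 4.4 × d* = 71.3 − 4.4 × (71.3 − 24.1)/6.3 = 71.3 − 207.68/6.3 ≈ 38.335.
Pooling payoff: 0.70 × 71.3 + 0.30 × 24.1 = 57.14.
Difference: 38.335 − 57.14 = -18.805, i.e. -18.8 to one decimal place.
The high-fitness type would prefer the pooling outcome.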